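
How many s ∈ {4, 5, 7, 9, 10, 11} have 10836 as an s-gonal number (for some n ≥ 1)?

1

s = 4: P(4, 104) = 10816 and P(4, 105) = 11025; 10836 is not s-gonal.
s = 5: P(5, 85) = 10795 and P(5, 86) = 11051; 10836 is not s-gonal.
s = 7: P(7, 66) = 10791 and P(7, 67) = 11122; 10836 is not s-gonal.
s = 9: P(9, 56) = 10836. ✓
s = 10: P(10, 52) = 10660 and P(10, 53) = 11077; 10836 is not s-gonal.
s = 11: P(11, 49) = 10633 and P(11, 50) = 11075; 10836 is not s-gonal.
Hits: s ∈ {9} → 1.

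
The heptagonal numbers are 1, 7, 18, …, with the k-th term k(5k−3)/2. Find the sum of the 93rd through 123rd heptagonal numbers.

Σ i(5i−3)/2 = (5Σi² − 3Σi) / 2 over i = 93..123.
Σi = 7626 − 4278 = 3348 and Σi² = 627874 − 263810 = 364064.
(5·364064 − 3·3348) / 2 = 1810276/2 = 905138.

905138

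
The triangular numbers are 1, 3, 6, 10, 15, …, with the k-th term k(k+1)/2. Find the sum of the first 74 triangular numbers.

Σ i(i+1)/2 = (Σi² + Σi) / 2 over i = 1..74.
Σi = 2775 and Σi² = 137825.
(1·137825 + 1·2775) / 2 = 140600/2 = 70300.

70300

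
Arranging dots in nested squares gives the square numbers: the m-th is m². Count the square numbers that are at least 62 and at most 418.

13

The n-th square number is n².
Smallest index with value ≥ 62: n = 8 (giving 64).
Largest index with value ≤ 418: n = 20 (giving 400).
Indices 8 through 20: 13 terms.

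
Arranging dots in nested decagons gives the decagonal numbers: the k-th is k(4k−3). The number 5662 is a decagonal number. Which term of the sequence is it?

Set n(4n−3) = 5662, giving 4n² − 3n − 5662 = 0.
The discriminant is 9 + 16·5662 = 90601, and √90601 = 301.
So n = (3 + 301) / 8 = 304/8 = 38.

38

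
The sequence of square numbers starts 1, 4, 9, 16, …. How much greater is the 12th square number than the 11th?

n² − (n−1)² = 2n − 1, so 12² − 11² = 2·12 − 1 = 23.

23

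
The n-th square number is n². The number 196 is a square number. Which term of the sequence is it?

14

We need n² = 196, so n = √196 = 14.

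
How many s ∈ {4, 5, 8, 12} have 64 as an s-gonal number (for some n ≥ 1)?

2

s = 4: P(4, 8) = 64. ✓
s = 5: P(5, 6) = 51 and P(5, 7) = 70; 64 is not s-gonal.
s = 8: P(8, 4) = 40 and P(8, 5) = 65; 64 is not s-gonal.
s = 12: P(12, 4) = 64. ✓
Hits: s ∈ {4, 12} → 2.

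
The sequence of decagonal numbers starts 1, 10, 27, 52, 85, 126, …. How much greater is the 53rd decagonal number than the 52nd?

Consecutive decagonal numbers differ by 8n − 7: here 8·53 − 7 = 417.

417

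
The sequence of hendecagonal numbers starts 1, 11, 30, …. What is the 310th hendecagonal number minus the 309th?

Consecutive hendecagonal numbers differ by 9n − 8: here 9·310 − 8 = 2782.

2782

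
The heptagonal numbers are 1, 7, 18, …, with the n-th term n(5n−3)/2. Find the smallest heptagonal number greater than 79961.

80730

Solve n(5n−3)/2 > 79961 for integer n.
The largest n with value ≤ 79961 is 179 (since 79834 ≤ 79961 < 80730), so the first above is n = 180, value 80730.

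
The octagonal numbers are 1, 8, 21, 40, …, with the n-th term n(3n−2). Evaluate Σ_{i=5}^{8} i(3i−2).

470

Σ i(3i−2) = 3Σi² − 2Σi over i = 5..8.
Σi = 36 − 10 = 26 and Σi² = 204 − 30 = 174.
3·174 − 2·26 = 470.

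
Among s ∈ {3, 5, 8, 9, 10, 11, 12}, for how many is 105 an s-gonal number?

2

s = 3: P(3, 14) = 105. ✓
s = 5: P(5, 8) = 92 and P(5, 9) = 117; 105 is not s-gonal.
s = 8: P(8, 6) = 96 and P(8, 7) = 133; 105 is not s-gonal.
s = 9: P(9, 5) = 75 and P(9, 6) = 111; 105 is not s-gonal.
s = 10: P(10, 5) = 85 and P(10, 6) = 126; 105 is not s-gonal.
s = 11: P(11, 5) = 95 and P(11, 6) = 141; 105 is not s-gonal.
s = 12: P(12, 5) = 105. ✓
Hits: s ∈ {3, 12} → 2.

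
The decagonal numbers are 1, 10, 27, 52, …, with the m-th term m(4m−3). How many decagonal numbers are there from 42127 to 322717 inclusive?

182

The n-th decagonal number is n(4n−3).
Smallest index with value ≥ 42127: n = 103 (giving 42127).
Largest index with value ≤ 322717: n = 284 (giving 321772).
Indices 103 through 284: 182 terms.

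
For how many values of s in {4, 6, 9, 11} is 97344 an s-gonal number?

s = 4: P(4, 312) = 97344. ✓
s = 6: P(6, 220) = 96580 and P(6, 221) = 97461; 97344 is not s-gonal.
s = 9: P(9, 167) = 97194 and P(9, 168) = 98364; 97344 is not s-gonal.
s = 11: P(11, 147) = 96726 and P(11, 148) = 98050; 97344 is not s-gonal.
Hits: s ∈ {4} → 1.

1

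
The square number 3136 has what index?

56

We need n² = 3136, so n = √3136 = 56.
Check: 56² = 3136. ✓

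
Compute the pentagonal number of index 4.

22

The 4th pentagonal number is n(3n−1)/2 with n = 4.
4·(3·4 − 1)/2 = 4·11/2 = 22.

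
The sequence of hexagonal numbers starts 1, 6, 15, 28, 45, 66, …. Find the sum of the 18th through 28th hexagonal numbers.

Σ i(2i−1) = 2Σi² − Σi over i = 18..28.
Σi = 406 − 153 = 253 and Σi² = 7714 − 1785 = 5929.
2·5929 − 1·253 = 11605.

11605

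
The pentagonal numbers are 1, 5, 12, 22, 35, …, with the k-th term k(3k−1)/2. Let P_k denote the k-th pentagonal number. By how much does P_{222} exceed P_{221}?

664

Consecutive pentagonal numbers differ by 3n − 2: here 3·222 − 2 = 664.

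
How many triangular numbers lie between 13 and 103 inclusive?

9

The n-th triangular number is n(n+1)/2.
Smallest index with value ≥ 13: n = 5 (giving 15).
Largest index with value ≤ 103: n = 13 (giving 91).
Indices 5 through 13: 9 terms.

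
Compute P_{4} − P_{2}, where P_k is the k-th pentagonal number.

4·(3·4 − 1)/2 = 22 and 2·(3·2 − 1)/2 = 5.
Difference: 22 − 5 = 17.

17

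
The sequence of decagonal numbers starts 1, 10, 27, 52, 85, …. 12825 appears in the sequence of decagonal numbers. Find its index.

57

Set n(4n−3) = 12825, giving 4n² − 3n − 12825 = 0.
The discriminant is 9 + 16·12825 = 205209, and √205209 = 453.
So n = (3 + 453) / 8 = 456/8 = 57.
Check: 57·(4·57 − 3) = 12825. ✓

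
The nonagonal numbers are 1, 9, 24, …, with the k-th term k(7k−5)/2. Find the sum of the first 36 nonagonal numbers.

Σ i(7i−5)/2 = (7Σi² − 5Σi) / 2 over i = 1..36.
Σi = 666 and Σi² = 16206.
(7·16206 − 5·666) / 2 = 110112/2 = 55056.

55056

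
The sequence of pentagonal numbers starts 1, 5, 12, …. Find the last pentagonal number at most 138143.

137562

Solve n(3n−1)/2 ≤ 138143 for integer n.
n = 303 gives 137562 ≤ 138143, while n = 304 gives 138472 > 138143; so the answer is 137562.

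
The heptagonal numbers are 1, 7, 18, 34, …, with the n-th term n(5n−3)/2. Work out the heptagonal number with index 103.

The 103rd heptagonal number is n(5n−3)/2 with n = 103.
103·(5·103 − 3)/2 = 103·512/2 = 103·256 = 26368.

26368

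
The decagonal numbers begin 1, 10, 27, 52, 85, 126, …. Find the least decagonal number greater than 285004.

Solve n(4n−3) > 285004 for integer n.
The largest n with value ≤ 285004 is 267 (since 284355 ≤ 285004 < 286492), so the first above is n = 268, value 286492.

286492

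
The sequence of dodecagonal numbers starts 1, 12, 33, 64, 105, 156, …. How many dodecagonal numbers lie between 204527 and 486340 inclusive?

The n-th dodecagonal number is n(5n−4).
Smallest index with value ≥ 204527: n = 203 (giving 205233).
Largest index with value ≤ 486340: n = 312 (giving 485472).
Indices 203 through 312: 110 terms.

110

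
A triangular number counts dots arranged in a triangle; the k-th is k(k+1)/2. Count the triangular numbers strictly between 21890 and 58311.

132

The n-th triangular number is n(n+1)/2.
Smallest index with value > 21890: n = 209 (giving 21945).
Largest index with value < 58311: n = 340 (giving 57970).
Indices 209 through 340: 132 terms.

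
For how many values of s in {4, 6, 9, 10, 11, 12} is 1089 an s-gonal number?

s = 4: P(4, 33) = 1089. ✓
s = 6: P(6, 23) = 1035 and P(6, 24) = 1128; 1089 is not s-gonal.
s = 9: P(9, 18) = 1089. ✓
s = 10: P(10, 16) = 976 and P(10, 17) = 1105; 1089 is not s-gonal.
s = 11: P(11, 15) = 960 and P(11, 16) = 1096; 1089 is not s-gonal.
s = 12: P(12, 15) = 1065 and P(12, 16) = 1216; 1089 is not s-gonal.
Hits: s ∈ {4, 9} → 2.

2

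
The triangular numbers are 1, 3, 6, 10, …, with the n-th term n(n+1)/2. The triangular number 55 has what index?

10

Set n(n+1)/2 = 55, giving n² + n − 110 = 0.
So n = (-1 + 21) / 2 = 20/2 = 10.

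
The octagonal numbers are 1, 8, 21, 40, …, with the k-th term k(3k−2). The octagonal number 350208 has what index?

342

Set n(3n−2) = 350208, giving 3n² − 2n − 350208 = 0.
The discriminant is 4 + 12·350208 = 4202500, and √4202500 = 2050.
So n = (2 + 2050) / 6 = 2052/6 = 342.
Check: 342·(3·342 − 2) = 350208. ✓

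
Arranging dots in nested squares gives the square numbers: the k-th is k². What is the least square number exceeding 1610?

1681

Solve n² > 1610 for integer n.
The largest n with value ≤ 1610 is 40 (since 1600 ≤ 1610 < 1681), so the first above is n = 41, value 1681.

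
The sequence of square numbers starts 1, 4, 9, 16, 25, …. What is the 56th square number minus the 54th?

220

56² = 3136 and 54² = 2916.
Difference: 3136 − 2916 = 220.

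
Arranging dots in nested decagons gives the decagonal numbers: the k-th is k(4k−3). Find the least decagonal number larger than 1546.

Solve n(4n−3) > 1546 for integer n.
The largest n with value ≤ 1546 is 20 (since 1540 ≤ 1546 < 1701), so the first above is n = 21, value 1701.

1701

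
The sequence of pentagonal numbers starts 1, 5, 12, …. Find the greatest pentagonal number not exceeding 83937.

Solve n(3n−1)/2 ≤ 83937 for integer n.
n = 236 gives 83426 ≤ 83937, while n = 237 gives 84135 > 83937; so the answer is 83426.

83426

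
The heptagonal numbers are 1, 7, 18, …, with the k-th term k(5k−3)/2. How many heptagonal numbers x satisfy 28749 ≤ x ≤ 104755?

98

The n-th heptagonal number is n(5n−3)/2.
Smallest index with value ≥ 28749: n = 108 (giving 28998).
Largest index with value ≤ 104755: n = 205 (giving 104755).
Indices 108 through 205: 98 terms.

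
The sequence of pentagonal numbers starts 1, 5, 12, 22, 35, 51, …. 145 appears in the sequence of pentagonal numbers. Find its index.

10

Set n(3n−1)/2 = 145, giving 3n² − n − 290 = 0.
So n = (1 + 59) / 6 = 60/6 = 10.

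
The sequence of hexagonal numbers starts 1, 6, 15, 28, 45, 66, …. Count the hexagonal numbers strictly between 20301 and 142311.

165

The n-th hexagonal number is n(2n−1).
Smallest index with value > 20301: n = 102 (giving 20706).
Largest index with value < 142311: n = 266 (giving 141246).
Indices 102 through 266: 165 terms.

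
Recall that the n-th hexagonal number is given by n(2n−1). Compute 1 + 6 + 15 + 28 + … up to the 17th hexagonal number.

3417

Σ i(2i−1) = 2Σi² − Σi over i = 1..17.
Σi = 153 and Σi² = 1785.
2·1785 − 1·153 = 3417.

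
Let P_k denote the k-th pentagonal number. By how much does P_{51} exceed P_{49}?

299

51·(3·51 − 1)/2 = 3876 and 49·(3·49 − 1)/2 = 3577.
Difference: 3876 − 3577 = 299.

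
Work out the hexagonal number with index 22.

22·(2·22 − 1) = 22·43 = 946.

946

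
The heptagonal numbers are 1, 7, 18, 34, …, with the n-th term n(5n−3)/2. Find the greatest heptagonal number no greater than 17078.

16687

Solve n(5n−3)/2 ≤ 17078 for integer n.
n = 82 gives 16687 ≤ 17078, while n = 83 gives 17098 > 17078; so the answer is 16687.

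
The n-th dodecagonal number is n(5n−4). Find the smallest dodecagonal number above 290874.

291852

Solve n(5n−4) > 290874 for integer n.
The largest n with value ≤ 290874 is 241 (since 289441 ≤ 290874 < 291852), so the first above is n = 242, value 291852.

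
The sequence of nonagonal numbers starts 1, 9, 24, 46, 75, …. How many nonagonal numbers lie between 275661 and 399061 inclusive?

58

The n-th nonagonal number is n(7n−5)/2.
Smallest index with value ≥ 275661: n = 281 (giving 275661).
Largest index with value ≤ 399061: n = 338 (giving 399009).
Indices 281 through 338: 58 terms.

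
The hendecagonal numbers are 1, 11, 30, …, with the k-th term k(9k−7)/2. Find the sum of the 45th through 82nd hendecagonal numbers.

701632

Σ i(9i−7)/2 = (9Σi² − 7Σi) / 2 over i = 45..82.
Σi = 3403 − 990 = 2413 and Σi² = 187165 − 29370 = 157795.
(9·157795 − 7·2413) / 2 = 1403264/2 = 701632.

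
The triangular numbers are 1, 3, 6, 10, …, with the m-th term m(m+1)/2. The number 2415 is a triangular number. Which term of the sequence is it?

69

Set n(n+1)/2 = 2415, giving n² + n − 4830 = 0.
The discriminant is 1 + 8·2415 = 19321, and √19321 = 139.
So n = (-1 + 139) / 2 = 138/2 = 69.
Check: 69·70/2 = 2415. ✓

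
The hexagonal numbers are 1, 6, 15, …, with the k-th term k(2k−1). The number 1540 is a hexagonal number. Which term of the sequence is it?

Set n(2n−1) = 1540, giving 2n² − n − 1540 = 0.
So n = (1 + 111) / 4 = 112/4 = 28.

28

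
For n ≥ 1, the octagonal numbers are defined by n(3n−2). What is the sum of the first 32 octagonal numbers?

33264

Σ i(3i−2) = 3Σi² − 2Σi over i = 1..32.
Σi = 528 and Σi² = 11440.
3·11440 − 2·528 = 33264.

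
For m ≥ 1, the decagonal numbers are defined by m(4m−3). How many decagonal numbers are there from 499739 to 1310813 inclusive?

The n-th decagonal number is n(4n−3).
Smallest index with value ≥ 499739: n = 354 (giving 500202).
Largest index with value ≤ 1310813: n = 572 (giving 1307020).
Indices 354 through 572: 219 terms.

219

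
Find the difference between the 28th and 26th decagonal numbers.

426

28·(4·28 − 3) = 3052 and 26·(4·26 − 3) = 2626.
Difference: 3052 − 2626 = 426.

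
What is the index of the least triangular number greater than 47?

10

Solve n(n+1)/2 > 47 for integer n.
The largest n with value ≤ 47 is 9 (since 45 ≤ 47 < 55), so the first above is n = 10, value 55.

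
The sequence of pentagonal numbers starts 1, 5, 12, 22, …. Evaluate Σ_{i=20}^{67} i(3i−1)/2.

149016

Σ i(3i−1)/2 = (3Σi² − Σi) / 2 over i = 20..67.
Σi = 2278 − 190 = 2088 and Σi² = 102510 − 2470 = 100040.
(3·100040 − 1·2088) / 2 = 298032/2 = 149016.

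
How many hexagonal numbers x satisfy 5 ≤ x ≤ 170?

The n-th hexagonal number is n(2n−1).
Smallest index with value ≥ 5: n = 2 (giving 6).
Largest index with value ≤ 170: n = 9 (giving 153).
Indices 2 through 9: 8 terms.

8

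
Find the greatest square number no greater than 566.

Solve n² ≤ 566 for integer n.
n = 23 gives 529 ≤ 566, while n = 24 gives 576 > 566; so the answer is 529.

529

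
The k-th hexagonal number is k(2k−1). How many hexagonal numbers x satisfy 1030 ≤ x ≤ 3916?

The n-th hexagonal number is n(2n−1).
Smallest index with value ≥ 1030: n = 23 (giving 1035).
Largest index with value ≤ 3916: n = 44 (giving 3828).
Indices 23 through 44: 22 terms.

22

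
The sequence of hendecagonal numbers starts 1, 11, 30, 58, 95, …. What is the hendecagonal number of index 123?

67650

The 123rd hendecagonal number is n(9n−7)/2 with n = 123.
123·(9·123 − 7)/2 = 123·1100/2 = 123·550 = 67650.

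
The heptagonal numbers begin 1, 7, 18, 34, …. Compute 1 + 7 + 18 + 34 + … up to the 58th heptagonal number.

164256

Σ i(5i−3)/2 = (5Σi² − 3Σi) / 2 over i = 1..58.
Σi = 1711 and Σi² = 66729.
(5·66729 − 3·1711) / 2 = 328512/2 = 164256.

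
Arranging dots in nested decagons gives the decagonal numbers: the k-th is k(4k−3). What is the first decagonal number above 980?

Solve n(4n−3) > 980 for integer n.
The largest n with value ≤ 980 is 16 (since 976 ≤ 980 < 1105), so the first above is n = 17, value 1105.

1105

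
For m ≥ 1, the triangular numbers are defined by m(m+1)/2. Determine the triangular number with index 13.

91

The 13th triangular number is n(n+1)/2 with n = 13.
13·14/2 = 182/2 = 91.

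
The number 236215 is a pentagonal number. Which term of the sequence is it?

Set n(3n−1)/2 = 236215, giving 3n² − n − 472430 = 0.
The discriminant is 1 + 24·236215 = 5669161, and √5669161 = 2381.
So n = (1 + 2381) / 6 = 2382/6 = 397.

397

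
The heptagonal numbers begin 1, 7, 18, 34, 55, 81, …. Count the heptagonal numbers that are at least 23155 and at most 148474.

148

The n-th heptagonal number is n(5n−3)/2.
Smallest index with value ≥ 23155: n = 97 (giving 23377).
Largest index with value ≤ 148474: n = 244 (giving 148474).
Indices 97 through 244: 148 terms.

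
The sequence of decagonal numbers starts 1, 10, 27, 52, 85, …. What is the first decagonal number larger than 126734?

127627

Solve n(4n−3) > 126734 for integer n.
The largest n with value ≤ 126734 is 178 (since 126202 ≤ 126734 < 127627), so the first above is n = 179, value 127627.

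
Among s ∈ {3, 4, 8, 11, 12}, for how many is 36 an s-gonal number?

2

s = 3: P(3, 8) = 36. ✓
s = 4: P(4, 6) = 36. ✓
s = 8: P(8, 3) = 21 and P(8, 4) = 40; 36 is not s-gonal.
s = 11: P(11, 3) = 30 and P(11, 4) = 58; 36 is not s-gonal.
s = 12: P(12, 3) = 33 and P(12, 4) = 64; 36 is not s-gonal.
Hits: s ∈ {3, 4} → 2.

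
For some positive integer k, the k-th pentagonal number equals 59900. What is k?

200

Set n(3n−1)/2 = 59900, giving 3n² − n − 119800 = 0.
So n = (1 + 1199) / 6 = 1200/6 = 200.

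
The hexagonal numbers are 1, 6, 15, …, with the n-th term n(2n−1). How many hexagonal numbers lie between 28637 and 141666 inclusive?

147

The n-th hexagonal number is n(2n−1).
Smallest index with value ≥ 28637: n = 120 (giving 28680).
Largest index with value ≤ 141666: n = 266 (giving 141246).
Indices 120 through 266: 147 terms.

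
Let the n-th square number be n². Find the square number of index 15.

The 15th square number is n² with n = 15.
15² = 225.

225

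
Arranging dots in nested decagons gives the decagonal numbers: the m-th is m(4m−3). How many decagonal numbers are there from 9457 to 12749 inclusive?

8

The n-th decagonal number is n(4n−3).
Smallest index with value ≥ 9457: n = 49 (giving 9457).
Largest index with value ≤ 12749: n = 56 (giving 12376).
Indices 49 through 56: 8 terms.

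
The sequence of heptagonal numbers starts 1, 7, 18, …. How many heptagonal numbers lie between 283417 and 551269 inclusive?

133

The n-th heptagonal number is n(5n−3)/2.
Smallest index with value ≥ 283417: n = 337 (giving 283417).
Largest index with value ≤ 551269: n = 469 (giving 549199).
Indices 337 through 469: 133 terms.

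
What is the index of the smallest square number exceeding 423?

21

Solve n² > 423 for integer n.
The largest n with value ≤ 423 is 20 (since 400 ≤ 423 < 441), so the first above is n = 21, value 441.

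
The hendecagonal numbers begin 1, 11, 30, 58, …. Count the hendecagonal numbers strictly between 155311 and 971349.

278

The n-th hendecagonal number is n(9n−7)/2.
Smallest index with value > 155311: n = 187 (giving 156706).
Largest index with value < 971349: n = 464 (giving 967208).
Indices 187 through 464: 278 terms.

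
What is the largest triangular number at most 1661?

1653

Solve n(n+1)/2 ≤ 1661 for integer n.
n = 57 gives 1653 ≤ 1661, while n = 58 gives 1711 > 1661; so the answer is 1653.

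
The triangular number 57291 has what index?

Set n(n+1)/2 = 57291, giving n² + n − 114582 = 0.
So n = (-1 + 677) / 2 = 676/2 = 338.
Check: 338·339/2 = 57291. ✓

338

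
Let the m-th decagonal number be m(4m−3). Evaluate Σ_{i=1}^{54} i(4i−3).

Σ i(4i−3) = 4Σi² − 3Σi over i = 1..54.
Σi = 1485 and Σi² = 53955.
4·53955 − 3·1485 = 211365.

211365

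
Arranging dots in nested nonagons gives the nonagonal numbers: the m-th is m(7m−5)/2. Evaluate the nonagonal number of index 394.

394·(7·394 − 5)/2 = 394·2753/2 = 542341.

542341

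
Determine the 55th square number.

3025

55² = 3025.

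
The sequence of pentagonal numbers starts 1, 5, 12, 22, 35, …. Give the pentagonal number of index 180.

The 180th pentagonal number is n(3n−1)/2 with n = 180.
180·(3·180 − 1)/2 = 180·539/2 = 48510.

48510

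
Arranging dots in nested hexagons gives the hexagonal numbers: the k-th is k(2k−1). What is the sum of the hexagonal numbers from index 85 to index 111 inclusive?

Σ i(2i−1) = 2Σi² − Σi over i = 85..111.
Σi = 6216 − 3570 = 2646 and Σi² = 462056 − 201110 = 260946.
2·260946 − 1·2646 = 519246.

519246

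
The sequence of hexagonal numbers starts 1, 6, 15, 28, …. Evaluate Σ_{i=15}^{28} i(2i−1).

13097

Σ i(2i−1) = 2Σi² − Σi over i = 15..28.
Σi = 406 − 105 = 301 and Σi² = 7714 − 1015 = 6699.
2·6699 − 1·301 = 13097.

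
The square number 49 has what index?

7

We need n² = 49, so n = √49 = 7.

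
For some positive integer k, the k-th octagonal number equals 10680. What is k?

60

Set n(3n−2) = 10680, giving 3n² − 2n − 10680 = 0.
The discriminant is 4 + 12·10680 = 128164, and √128164 = 358.
So n = (2 + 358) / 6 = 360/6 = 60.
Check: 60·(3·60 − 2) = 10680. ✓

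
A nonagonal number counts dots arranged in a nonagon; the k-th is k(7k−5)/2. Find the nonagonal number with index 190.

125875

The 190th nonagonal number is n(7n−5)/2 with n = 190.
190·(7·190 − 5)/2 = 190·1325/2 = 125875.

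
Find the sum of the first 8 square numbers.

204

Σ_{i=1}^{8} i² = 8·9·17/6 = 204.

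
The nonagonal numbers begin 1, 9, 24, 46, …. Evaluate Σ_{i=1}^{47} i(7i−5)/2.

122200

Σ i(7i−5)/2 = (7Σi² − 5Σi) / 2 over i = 1..47.
Σi = 1128 and Σi² = 35720.
(7·35720 − 5·1128) / 2 = 244400/2 = 122200.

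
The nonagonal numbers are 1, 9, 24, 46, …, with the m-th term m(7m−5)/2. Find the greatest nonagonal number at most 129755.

128544

Solve n(7n−5)/2 ≤ 129755 for integer n.
n = 192 gives 128544 ≤ 129755, while n = 193 gives 129889 > 129755; so the answer is 128544.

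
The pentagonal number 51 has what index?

6

Set n(3n−1)/2 = 51, giving 3n² − n − 102 = 0.
So n = (1 + 35) / 6 = 36/6 = 6.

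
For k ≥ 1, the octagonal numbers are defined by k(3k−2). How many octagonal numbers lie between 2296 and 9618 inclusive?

The n-th octagonal number is n(3n−2).
Smallest index with value ≥ 2296: n = 28 (giving 2296).
Largest index with value ≤ 9618: n = 56 (giving 9296).
Indices 28 through 56: 29 terms.

29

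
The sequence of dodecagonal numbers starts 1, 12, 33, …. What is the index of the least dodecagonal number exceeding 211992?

Solve n(5n−4) > 211992 for integer n.
The largest n with value ≤ 211992 is 206 (since 211356 ≤ 211992 < 213417), so the first above is n = 207, value 213417.

207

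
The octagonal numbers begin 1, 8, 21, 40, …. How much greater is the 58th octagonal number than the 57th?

Consecutive octagonal numbers differ by 6n − 5: here 6·58 − 5 = 343.

343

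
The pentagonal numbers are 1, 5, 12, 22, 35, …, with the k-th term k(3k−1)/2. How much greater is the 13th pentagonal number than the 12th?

37

Consecutive pentagonal numbers differ by 3n − 2: here 3·13 − 2 = 37.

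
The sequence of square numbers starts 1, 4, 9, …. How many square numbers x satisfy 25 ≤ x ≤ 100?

The n-th square number is n².
Smallest index with value ≥ 25: n = 5 (giving 25).
Largest index with value ≤ 100: n = 10 (giving 100).
Indices 5 through 10: 6 terms.

6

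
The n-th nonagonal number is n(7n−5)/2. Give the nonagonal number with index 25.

2125

The 25th nonagonal number is n(7n−5)/2 with n = 25.
25·(7·25 − 5)/2 = 25·170/2 = 25·85 = 2125.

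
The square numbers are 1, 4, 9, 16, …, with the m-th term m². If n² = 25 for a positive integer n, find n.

5

We need n² = 25, so n = √25 = 5.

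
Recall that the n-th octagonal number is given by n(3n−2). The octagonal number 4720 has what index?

Set n(3n−2) = 4720, giving 3n² − 2n − 4720 = 0.
The discriminant is 4 + 12·4720 = 56644, and √56644 = 238.
So n = (2 + 238) / 6 = 240/6 = 40.

40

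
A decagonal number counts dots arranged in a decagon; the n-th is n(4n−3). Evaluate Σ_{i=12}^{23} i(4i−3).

Σ i(4i−3) = 4Σi² − 3Σi over i = 12..23.
Σi = 276 − 66 = 210 and Σi² = 4324 − 506 = 3818.
4·3818 − 3·210 = 14642.

14642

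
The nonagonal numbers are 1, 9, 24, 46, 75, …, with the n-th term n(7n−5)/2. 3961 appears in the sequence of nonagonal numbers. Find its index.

Set n(7n−5)/2 = 3961, giving 7n² − 5n − 7922 = 0.
The discriminant is 25 + 56·3961 = 221841, and √221841 = 471.
So n = (5 + 471) / 14 = 476/14 = 34.

34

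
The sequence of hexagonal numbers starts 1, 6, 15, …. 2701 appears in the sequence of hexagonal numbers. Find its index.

Set n(2n−1) = 2701, giving 2n² − n − 2701 = 0.
So n = (1 + 147) / 4 = 148/4 = 37.

37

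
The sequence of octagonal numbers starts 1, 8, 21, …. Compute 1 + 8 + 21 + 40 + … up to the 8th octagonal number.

540

Σ i(3i−2) = 3Σi² − 2Σi over i = 1..8.
Σi = 36 and Σi² = 204.
3·204 − 2·36 = 540.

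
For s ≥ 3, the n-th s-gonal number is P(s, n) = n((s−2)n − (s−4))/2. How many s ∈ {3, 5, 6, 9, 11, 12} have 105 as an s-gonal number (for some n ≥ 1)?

2

s = 3: P(3, 14) = 105. ✓
s = 5: P(5, 8) = 92 and P(5, 9) = 117; 105 is not s-gonal.
s = 6: P(6, 7) = 91 and P(6, 8) = 120; 105 is not s-gonal.
s = 9: P(9, 5) = 75 and P(9, 6) = 111; 105 is not s-gonal.
s = 11: P(11, 5) = 95 and P(11, 6) = 141; 105 is not s-gonal.
s = 12: P(12, 5) = 105. ✓
Hits: s ∈ {3, 12} → 2.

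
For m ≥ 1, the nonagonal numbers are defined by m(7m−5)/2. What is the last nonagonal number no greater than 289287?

287574

Solve n(7n−5)/2 ≤ 289287 for integer n.
n = 287 gives 287574 ≤ 289287, while n = 288 gives 289584 > 289287; so the answer is 287574.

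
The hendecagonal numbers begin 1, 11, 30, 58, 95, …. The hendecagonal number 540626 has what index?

347

Set n(9n−7)/2 = 540626, giving 9n² − 7n − 1081252 = 0.
The discriminant is 49 + 72·540626 = 38925121, and √38925121 = 6239.
So n = (7 + 6239) / 18 = 6246/18 = 347.
Check: 347·(9·347 − 7)/2 = 540626. ✓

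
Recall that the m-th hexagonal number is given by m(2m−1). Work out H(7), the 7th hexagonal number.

91

The 7th hexagonal number is n(2n−1) with n = 7.
7·(2·7 − 1) = 7·13 = 91.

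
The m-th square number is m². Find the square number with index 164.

164² = 26896.

26896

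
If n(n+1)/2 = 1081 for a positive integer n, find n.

46

Set n(n+1)/2 = 1081, giving n² + n − 2162 = 0.
So n = (-1 + 93) / 2 = 92/2 = 46.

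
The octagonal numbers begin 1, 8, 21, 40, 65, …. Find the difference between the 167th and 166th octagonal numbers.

997

Consecutive octagonal numbers differ by 6n − 5: here 6·167 − 5 = 997.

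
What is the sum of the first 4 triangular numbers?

Σ i(i+1)/2 = (Σi² + Σi) / 2 over i = 1..4.
Σi = 10 and Σi² = 30.
(1·30 + 1·10) / 2 = 40/2 = 20.

20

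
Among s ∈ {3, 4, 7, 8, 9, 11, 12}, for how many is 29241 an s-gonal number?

s = 3: P(3, 241) = 29161 and P(3, 242) = 29403; 29241 is not s-gonal.
s = 4: P(4, 171) = 29241. ✓
s = 7: P(7, 108) = 28998 and P(7, 109) = 29539; 29241 is not s-gonal.
s = 8: P(8, 99) = 29205 and P(8, 100) = 29800; 29241 is not s-gonal.
s = 9: P(9, 91) = 28756 and P(9, 92) = 29394; 29241 is not s-gonal.
s = 11: P(11, 81) = 29241. ✓
s = 12: P(12, 76) = 28576 and P(12, 77) = 29337; 29241 is not s-gonal.
Hits: s ∈ {4, 11} → 2.

2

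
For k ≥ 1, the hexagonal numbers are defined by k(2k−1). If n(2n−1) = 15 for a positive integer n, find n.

Set n(2n−1) = 15, giving 2n² − n − 15 = 0.
The discriminant is 1 + 8·15 = 121, and √121 = 11.
So n = (1 + 11) / 4 = 12/4 = 3.

3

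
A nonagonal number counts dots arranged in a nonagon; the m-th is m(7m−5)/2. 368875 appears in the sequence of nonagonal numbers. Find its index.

Set n(7n−5)/2 = 368875, giving 7n² − 5n − 737750 = 0.
The discriminant is 25 + 56·368875 = 20657025, and √20657025 = 4545.
So n = (5 + 4545) / 14 = 4550/14 = 325.

325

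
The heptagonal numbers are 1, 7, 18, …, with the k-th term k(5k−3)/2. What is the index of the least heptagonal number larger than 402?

Solve n(5n−3)/2 > 402 for integer n.
The largest n with value ≤ 402 is 12 (since 342 ≤ 402 < 403), so the first above is n = 13, value 403.

13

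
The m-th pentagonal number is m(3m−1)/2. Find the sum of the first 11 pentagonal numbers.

726

Σ i(3i−1)/2 = (3Σi² − Σi) / 2 over i = 1..11.
Σi = 66 and Σi² = 506.
(3·506 − 1·66) / 2 = 1452/2 = 726.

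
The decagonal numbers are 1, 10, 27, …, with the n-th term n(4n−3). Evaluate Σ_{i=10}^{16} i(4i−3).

4571

Σ i(4i−3) = 4Σi² − 3Σi over i = 10..16.
Σi = 136 − 45 = 91 and Σi² = 1496 − 285 = 1211.
4·1211 − 3·91 = 4571.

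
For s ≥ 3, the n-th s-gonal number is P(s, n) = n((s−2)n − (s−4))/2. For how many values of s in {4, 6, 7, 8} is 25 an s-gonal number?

1

s = 4: P(4, 5) = 25. ✓
s = 6: P(6, 3) = 15 and P(6, 4) = 28; 25 is not s-gonal.
s = 7: P(7, 3) = 18 and P(7, 4) = 34; 25 is not s-gonal.
s = 8: P(8, 3) = 21 and P(8, 4) = 40; 25 is not s-gonal.
Hits: s ∈ {4} → 1.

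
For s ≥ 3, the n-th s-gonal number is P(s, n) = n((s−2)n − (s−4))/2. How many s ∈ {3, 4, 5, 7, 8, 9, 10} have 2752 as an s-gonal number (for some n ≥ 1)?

s = 3: P(3, 73) = 2701 and P(3, 74) = 2775; 2752 is not s-gonal.
s = 4: P(4, 52) = 2704 and P(4, 53) = 2809; 2752 is not s-gonal.
s = 5: P(5, 43) = 2752. ✓
s = 7: P(7, 33) = 2673 and P(7, 34) = 2839; 2752 is not s-gonal.
s = 8: P(8, 30) = 2640 and P(8, 31) = 2821; 2752 is not s-gonal.
s = 9: P(9, 28) = 2674 and P(9, 29) = 2871; 2752 is not s-gonal.
s = 10: P(10, 26) = 2626 and P(10, 27) = 2835; 2752 is not s-gonal.
Hits: s ∈ {5} → 1.

1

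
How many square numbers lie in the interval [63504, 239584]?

The n-th square number is n².
Smallest index with value ≥ 63504: n = 252 (giving 63504).
Largest index with value ≤ 239584: n = 489 (giving 239121).
Indices 252 through 489: 238 terms.

238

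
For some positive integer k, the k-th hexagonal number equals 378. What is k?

Set n(2n−1) = 378, giving 2n² − n − 378 = 0.
So n = (1 + 55) / 4 = 56/4 = 14.
Check: 14·(2·14 − 1) = 378. ✓

14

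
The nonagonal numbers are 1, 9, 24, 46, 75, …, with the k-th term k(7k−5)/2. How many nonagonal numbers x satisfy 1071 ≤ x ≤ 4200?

18

The n-th nonagonal number is n(7n−5)/2.
Smallest index with value ≥ 1071: n = 18 (giving 1089).
Largest index with value ≤ 4200: n = 35 (giving 4200).
Indices 18 through 35: 18 terms.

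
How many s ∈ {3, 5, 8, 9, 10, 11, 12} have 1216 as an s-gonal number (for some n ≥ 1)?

2

s = 3: P(3, 48) = 1176 and P(3, 49) = 1225; 1216 is not s-gonal.
s = 5: P(5, 28) = 1162 and P(5, 29) = 1247; 1216 is not s-gonal.
s = 8: P(8, 20) = 1160 and P(8, 21) = 1281; 1216 is not s-gonal.
s = 9: P(9, 19) = 1216. ✓
s = 10: P(10, 17) = 1105 and P(10, 18) = 1242; 1216 is not s-gonal.
s = 11: P(11, 16) = 1096 and P(11, 17) = 1241; 1216 is not s-gonal.
s = 12: P(12, 16) = 1216. ✓
Hits: s ∈ {9, 12} → 2.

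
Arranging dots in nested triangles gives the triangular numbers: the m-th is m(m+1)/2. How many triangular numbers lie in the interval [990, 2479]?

The n-th triangular number is n(n+1)/2.
Smallest index with value ≥ 990: n = 44 (giving 990).
Largest index with value ≤ 2479: n = 69 (giving 2415).
Indices 44 through 69: 26 terms.

26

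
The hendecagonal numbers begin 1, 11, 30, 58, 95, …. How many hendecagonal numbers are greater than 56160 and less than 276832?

136

The n-th hendecagonal number is n(9n−7)/2.
Smallest index with value > 56160: n = 113 (giving 57065).
Largest index with value < 276832: n = 248 (giving 275900).
Indices 113 through 248: 136 terms.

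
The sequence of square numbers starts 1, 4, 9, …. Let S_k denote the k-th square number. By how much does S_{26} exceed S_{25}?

51

n² − (n−1)² = 2n − 1, so 26² − 25² = 2·26 − 1 = 51.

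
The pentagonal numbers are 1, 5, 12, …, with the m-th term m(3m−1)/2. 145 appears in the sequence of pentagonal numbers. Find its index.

Set n(3n−1)/2 = 145, giving 3n² − n − 290 = 0.
The discriminant is 1 + 24·145 = 3481, and √3481 = 59.
So n = (1 + 59) / 6 = 60/6 = 10.

10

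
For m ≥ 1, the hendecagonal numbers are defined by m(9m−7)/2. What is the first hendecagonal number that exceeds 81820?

82756

Solve n(9n−7)/2 > 81820 for integer n.
The largest n with value ≤ 81820 is 135 (since 81540 ≤ 81820 < 82756), so the first above is n = 136, value 82756.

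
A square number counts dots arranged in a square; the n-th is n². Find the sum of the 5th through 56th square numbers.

60086

Σ_{i=5}^{56} i² = 60116 − 30 = 60086.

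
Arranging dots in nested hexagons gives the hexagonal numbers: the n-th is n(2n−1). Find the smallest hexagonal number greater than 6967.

7140

Solve n(2n−1) > 6967 for integer n.
The largest n with value ≤ 6967 is 59 (since 6903 ≤ 6967 < 7140), so the first above is n = 60, value 7140.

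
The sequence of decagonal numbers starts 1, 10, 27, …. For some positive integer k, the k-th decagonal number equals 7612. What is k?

44

Set n(4n−3) = 7612, giving 4n² − 3n − 7612 = 0.
So n = (3 + 349) / 8 = 352/8 = 44.
Check: 44·(4·44 − 3) = 7612. ✓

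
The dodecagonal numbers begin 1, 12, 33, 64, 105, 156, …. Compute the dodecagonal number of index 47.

47·(5·47 − 4) = 47·231 = 10857.

10857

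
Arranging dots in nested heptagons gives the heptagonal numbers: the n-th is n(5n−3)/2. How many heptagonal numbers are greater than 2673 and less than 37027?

The n-th heptagonal number is n(5n−3)/2.
Smallest index with value > 2673: n = 34 (giving 2839).
Largest index with value < 37027: n = 121 (giving 36421).
Indices 34 through 121: 88 terms.

88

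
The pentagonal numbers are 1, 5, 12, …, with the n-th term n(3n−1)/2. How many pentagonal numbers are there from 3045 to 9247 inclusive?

33

The n-th pentagonal number is n(3n−1)/2.
Smallest index with value ≥ 3045: n = 46 (giving 3151).
Largest index with value ≤ 9247: n = 78 (giving 9087).
Indices 46 through 78: 33 terms.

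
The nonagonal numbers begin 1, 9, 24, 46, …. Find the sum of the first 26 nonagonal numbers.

20826

Σ i(7i−5)/2 = (7Σi² − 5Σi) / 2 over i = 1..26.
Σi = 351 and Σi² = 6201.
(7·6201 − 5·351) / 2 = 41652/2 = 20826.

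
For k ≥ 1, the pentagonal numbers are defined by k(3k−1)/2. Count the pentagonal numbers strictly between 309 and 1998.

22

The n-th pentagonal number is n(3n−1)/2.
Smallest index with value > 309: n = 15 (giving 330).
Largest index with value < 1998: n = 36 (giving 1926).
Indices 15 through 36: 22 terms.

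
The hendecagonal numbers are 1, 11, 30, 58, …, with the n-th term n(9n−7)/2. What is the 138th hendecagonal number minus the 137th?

Consecutive hendecagonal numbers differ by 9n − 8: here 9·138 − 8 = 1234.

1234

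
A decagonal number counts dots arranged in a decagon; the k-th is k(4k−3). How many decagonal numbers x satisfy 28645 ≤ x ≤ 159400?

116

The n-th decagonal number is n(4n−3).
Smallest index with value ≥ 28645: n = 85 (giving 28645).
Largest index with value ≤ 159400: n = 200 (giving 159400).
Indices 85 through 200: 116 terms.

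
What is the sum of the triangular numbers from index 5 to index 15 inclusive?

Σ i(i+1)/2 = (Σi² + Σi) / 2 over i = 5..15.
Σi = 120 − 10 = 110 and Σi² = 1240 − 30 = 1210.
(1·1210 + 1·110) / 2 = 1320/2 = 660.

660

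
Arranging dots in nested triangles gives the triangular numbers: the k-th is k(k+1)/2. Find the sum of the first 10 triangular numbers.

Σ i(i+1)/2 = (Σi² + Σi) / 2 over i = 1..10.
Σi = 55 and Σi² = 385.
(1·385 + 1·55) / 2 = 440/2 = 220.

220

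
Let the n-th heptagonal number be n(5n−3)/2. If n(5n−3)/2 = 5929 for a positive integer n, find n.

Set n(5n−3)/2 = 5929, giving 5n² − 3n − 11858 = 0.
So n = (3 + 487) / 10 = 490/10 = 49.
Check: 49·(5·49 − 3)/2 = 5929. ✓

49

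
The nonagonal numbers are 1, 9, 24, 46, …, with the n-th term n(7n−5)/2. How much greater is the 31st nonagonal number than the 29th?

31·(7·31 − 5)/2 = 3286 and 29·(7·29 − 5)/2 = 2871.
Difference: 3286 − 2871 = 415.

415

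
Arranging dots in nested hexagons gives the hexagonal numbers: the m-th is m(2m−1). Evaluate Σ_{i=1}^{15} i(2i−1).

2360

Σ i(2i−1) = 2Σi² − Σi over i = 1..15.
Σi = 120 and Σi² = 1240.
2·1240 − 1·120 = 2360.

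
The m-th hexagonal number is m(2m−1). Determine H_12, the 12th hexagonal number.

276

12·(2·12 − 1) = 12·23 = 276.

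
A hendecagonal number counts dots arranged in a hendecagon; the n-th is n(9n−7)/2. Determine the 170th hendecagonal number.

The 170th hendecagonal number is n(9n−7)/2 with n = 170.
170·(9·170 − 7)/2 = 170·1523/2 = 129455.

129455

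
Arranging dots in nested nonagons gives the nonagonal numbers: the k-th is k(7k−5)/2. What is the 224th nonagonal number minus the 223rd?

Consecutive nonagonal numbers differ by 7n − 6: here 7·224 − 6 = 1562.

1562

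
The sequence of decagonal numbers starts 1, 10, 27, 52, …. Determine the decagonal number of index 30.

3510

The 30th decagonal number is n(4n−3) with n = 30.
30·(4·30 − 3) = 30·117 = 3510.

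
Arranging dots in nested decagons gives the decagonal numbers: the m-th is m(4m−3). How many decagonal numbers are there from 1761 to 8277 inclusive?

24

The n-th decagonal number is n(4n−3).
Smallest index with value ≥ 1761: n = 22 (giving 1870).
Largest index with value ≤ 8277: n = 45 (giving 7965).
Indices 22 through 45: 24 terms.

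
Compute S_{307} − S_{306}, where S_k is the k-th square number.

613

n² − (n−1)² = 2n − 1, so 307² − 306² = 2·307 − 1 = 613.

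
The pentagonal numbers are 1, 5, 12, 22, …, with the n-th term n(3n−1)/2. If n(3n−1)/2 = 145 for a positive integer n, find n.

10

Set n(3n−1)/2 = 145, giving 3n² − n − 290 = 0.
The discriminant is 1 + 24·145 = 3481, and √3481 = 59.
So n = (1 + 59) / 6 = 60/6 = 10.
Check: 10·(3·10 − 1)/2 = 145. ✓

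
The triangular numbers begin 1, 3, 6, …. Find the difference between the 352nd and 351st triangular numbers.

Consecutive triangular numbers differ by n: T_{352} − T_{351} = 352.

352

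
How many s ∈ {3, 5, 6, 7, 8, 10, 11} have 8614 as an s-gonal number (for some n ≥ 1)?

s = 3: P(3, 130) = 8515 and P(3, 131) = 8646; 8614 is not s-gonal.
s = 5: P(5, 75) = 8400 and P(5, 76) = 8626; 8614 is not s-gonal.
s = 6: P(6, 65) = 8385 and P(6, 66) = 8646; 8614 is not s-gonal.
s = 7: P(7, 59) = 8614. ✓
s = 8: P(8, 53) = 8321 and P(8, 54) = 8640; 8614 is not s-gonal.
s = 10: P(10, 46) = 8326 and P(10, 47) = 8695; 8614 is not s-gonal.
s = 11: P(11, 44) = 8558 and P(11, 45) = 8955; 8614 is not s-gonal.
Hits: s ∈ {7} → 1.

1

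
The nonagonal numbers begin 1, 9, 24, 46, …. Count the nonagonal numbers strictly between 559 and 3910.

The n-th nonagonal number is n(7n−5)/2.
Smallest index with value > 559: n = 14 (giving 651).
Largest index with value < 3910: n = 33 (giving 3729).
Indices 14 through 33: 20 terms.

20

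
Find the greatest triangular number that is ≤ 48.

45

Solve n(n+1)/2 ≤ 48 for integer n.
n = 9 gives 45 ≤ 48, while n = 10 gives 55 > 48; so the answer is 45.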